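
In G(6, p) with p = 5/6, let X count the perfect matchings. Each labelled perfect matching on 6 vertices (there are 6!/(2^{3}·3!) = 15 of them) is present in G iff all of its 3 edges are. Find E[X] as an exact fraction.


K_6 has 6!/(2^{3}·3!) = 15 labelled perfect matchings.
For each such perfect matching H, let X_H = 1 if all 3 edges of H are present in G. Then P[X_H = 1] = p^{3} = (5/6)^{3} = 125/216.
By linearity: E[X] = Σ_H E[X_H] = 15 · p^{3} = 15 · 125/216 = 625/72.
Numerically: E[X] ≈ 8.681.

E[X] = 15 · (5/6)^{3} = 625/72 ≈ 8.681.


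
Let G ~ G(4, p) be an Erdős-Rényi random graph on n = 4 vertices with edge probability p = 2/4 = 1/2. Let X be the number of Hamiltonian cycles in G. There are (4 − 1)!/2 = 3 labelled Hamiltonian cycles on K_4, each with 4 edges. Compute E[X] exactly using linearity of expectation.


K_4 has (4 − 1)!/2 = 3 labelled Hamiltonian cycles.
For each such Hamiltonian cycle H, let X_H = 1 if all 4 edges of H are present in G. Then P[X_H = 1] = p^{4} = (1/2)^{4} = 1/16.
Summing the indicators: E[X] = Σ_H E[X_H] = 3 · p^{4} = 3 · 1/16 = 3/16.
Numerically: E[X] ≈ 0.1875.

E[X] = 3 · (1/2)^{4} = 3/16 ≈ 0.1875.


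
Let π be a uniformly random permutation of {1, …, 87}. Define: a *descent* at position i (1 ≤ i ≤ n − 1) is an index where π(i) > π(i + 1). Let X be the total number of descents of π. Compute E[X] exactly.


Write X = Σ X_I over i = 1, …, 86, with X_I the indicator of one descent.
There are 86 indicators.
For each fixed i, the pair (π(i), π(i+1)) is a uniformly random ordered pair of distinct values from {1, …, 87}; by symmetry P[π(i) > π(i+1)] = 1/2.
By linearity: E[X] = 86 · (1/2) = (87 − 1) · (1/2) = 43 ≈ 43.0000.

E[X] = 43 = 43.0000.


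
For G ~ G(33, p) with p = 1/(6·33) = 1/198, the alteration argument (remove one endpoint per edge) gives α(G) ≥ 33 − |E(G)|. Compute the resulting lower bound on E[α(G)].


E[|E(G)|] = C(33, 2)·p = 528 · (1/198) = 8/3.
E[α(G)] ≥ n − E[|E(G)|] = 33 − 8/3 = 91/3.
Numerically: ≈ 30.333.
(This is only a lower bound; the true E[α(G)] may be larger.)

E[α(G)] ≥ 91/3 ≈ 30.333.


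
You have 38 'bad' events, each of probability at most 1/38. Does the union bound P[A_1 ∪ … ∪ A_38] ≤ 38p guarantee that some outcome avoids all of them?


Union bound: P[∪_{i=1}^{38} A_i] ≤ Σ_i P[A_i] ≤ 38·p = 38·(1/38) = 1.
Numerically: 1 ≈ 1.00000.
Is 1 < 1? NO.
Since the bound 1 is ≥ 1, the union bound is uninformative here; it does NOT by itself certify existence.

38·p = 1 ≈ 1.00000; existence NOT certified by the union bound.


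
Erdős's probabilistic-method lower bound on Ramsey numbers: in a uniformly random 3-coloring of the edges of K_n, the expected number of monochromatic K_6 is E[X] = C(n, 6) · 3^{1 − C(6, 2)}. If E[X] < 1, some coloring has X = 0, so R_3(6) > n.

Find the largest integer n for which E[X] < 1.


We need C(n, 6) · 3^{1 − 15} < 1, i.e. C(n, 6) < 3^{15 − 1} = 4782969.
Check values of n near the boundary:
  n = 37: C(37, 6) = 2324784; 2324784 < 4782969? YES
  n = 38: C(38, 6) = 2760681; 2760681 < 4782969? YES
  n = 39: C(39, 6) = 3262623; 3262623 < 4782969? YES
  n = 40: C(40, 6) = 3838380; 3838380 < 4782969? YES
  n = 41: C(41, 6) = 4496388; 4496388 < 4782969? YES
  n = 42: C(42, 6) = 5245786; 5245786 < 4782969? NO
The largest n with C(n, 6) < 4782969 is n = 41 (where E[X] = 1498796/1594323 ≈ 0.940). Hence R_3(6) > 41, i.e. R_3(6) ≥ 42.

Largest n = 41; hence R_3(6) > 41.


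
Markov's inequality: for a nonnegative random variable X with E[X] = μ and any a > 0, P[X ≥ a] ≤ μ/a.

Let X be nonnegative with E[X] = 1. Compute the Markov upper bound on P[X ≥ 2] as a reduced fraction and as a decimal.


μ = E[X] = 1, a = 2.
Markov: P[X ≥ 2] ≤ μ/a = (1)/2 = 1/2.
Numerically: ≈ 0.500.
(Since a = 2 > μ = 1.000, the bound 1/2 is < 1 and informative.)

P[X ≥ 2] ≤ 1/2 ≈ 0.500.


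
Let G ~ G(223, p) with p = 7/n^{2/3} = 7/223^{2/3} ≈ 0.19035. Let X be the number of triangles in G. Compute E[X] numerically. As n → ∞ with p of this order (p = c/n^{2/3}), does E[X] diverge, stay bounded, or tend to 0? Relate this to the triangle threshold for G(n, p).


Number of potential triangles: C(223, 3) = 1823471.
Each occurs with probability p³ ≈ (0.19035)³ ≈ 6.8973838e-03.
By linearity: E[X] = C(223, 3)·p³ ≈ 1823471 · 6.8973838e-03 ≈ 12577.17937.
Since α = 2/3 < 1, p = c/n^{2/3} ≫ 1/n is above the triangle threshold p ~ 1/n. Asymptotically E[X] ~ (c³/6)·n^{3(1−α)} = (7³/6)·n^{1} → ∞; triangles are abundant w.h.p.

E[X] ≈ 12577.17937; in regime p = Θ(1/n^{2/3}) E[X] diverges (above the triangle threshold p ~ 1/n).


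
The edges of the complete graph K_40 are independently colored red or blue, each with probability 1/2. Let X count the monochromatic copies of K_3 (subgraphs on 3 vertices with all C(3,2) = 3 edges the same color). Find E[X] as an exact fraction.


Let X = Σ_S X_S over the C(40, 3) = 9880 subsets S of size 3, where X_S = 1 if the K_3 on S is monochromatic.
For a fixed S, the K_3 on S has C(3, 2) = 3 edges. P[all 3 edges red] = (1/2)^3, and likewise for blue, so P[monochromatic] = 2·(1/2)^3 = 2^{1 − 3} = 1/4.
By linearity of expectation: E[X] = C(40, 3) · 2^{1 − 3} = 9880 · 1/4 = 2470.
Numerically: E[X] ≈ 2470.000000.

E[X] = C(40,3)·2^(1−C(3,2)) = 2470 ≈ 2470.000000.


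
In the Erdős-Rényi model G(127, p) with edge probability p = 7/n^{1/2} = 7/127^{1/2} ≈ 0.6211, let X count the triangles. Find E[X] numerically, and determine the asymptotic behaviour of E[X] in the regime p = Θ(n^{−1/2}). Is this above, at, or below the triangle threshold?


Number of potential triangles: C(127, 3) = 333375.
Each occurs with probability p³ ≈ (0.6211)³ ≈ 2.396561e-01.
By linearity: E[X] = C(127, 3)·p³ ≈ 333375 · 2.396561e-01 ≈ 79895.3617.
Since α = 1/2 < 1, p = c/n^{1/2} ≫ 1/n is above the triangle threshold p ~ 1/n. Asymptotically E[X] ~ (c³/6)·n^{3(1−α)} = (7³/6)·n^{1.5} → ∞; triangles are abundant w.h.p.

E[X] ≈ 79895.3617; in regime p = Θ(1/n^{1/2}) E[X] diverges (above the triangle threshold p ~ 1/n).


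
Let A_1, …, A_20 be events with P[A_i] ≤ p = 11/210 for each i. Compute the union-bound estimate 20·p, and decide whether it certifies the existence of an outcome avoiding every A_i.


Union bound: P[∪_{i=1}^{20} A_i] ≤ Σ_i P[A_i] ≤ 20·p = 20·(11/210) = 22/21.
Numerically: 22/21 ≈ 1.0476.
Is 22/21 < 1? NO.
Since the bound 22/21 is ≥ 1, the union bound is uninformative here; it does NOT by itself certify existence.

20·p = 22/21 ≈ 1.0476; existence NOT certified by the union bound.


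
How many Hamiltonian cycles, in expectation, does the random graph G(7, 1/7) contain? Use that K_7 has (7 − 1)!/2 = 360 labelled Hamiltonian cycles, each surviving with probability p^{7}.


K_7 has (7 − 1)!/2 = 360 labelled Hamiltonian cycles.
For each such Hamiltonian cycle H, let X_H = 1 if all 7 edges of H are present in G. Then P[X_H = 1] = p^{7} = (1/7)^{7} = 1/823543.
By linearity: E[X] = Σ_H E[X_H] = 360 · p^{7} = 360 · 1/823543 = 360/823543.
Numerically: E[X] ≈ 0.000437136.

E[X] = 360 · (1/7)^{7} = 360/823543 ≈ 0.000437136.


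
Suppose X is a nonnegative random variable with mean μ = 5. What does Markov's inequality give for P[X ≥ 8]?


μ = E[X] = 5, a = 8.
Markov: P[X ≥ 8] ≤ μ/a = (5)/8 = 5/8.
Numerically: ≈ 0.62500.
(Since a = 8 > μ = 5.00000, the bound 5/8 is < 1 and informative.)

P[X ≥ 8] ≤ 5/8 ≈ 0.62500.


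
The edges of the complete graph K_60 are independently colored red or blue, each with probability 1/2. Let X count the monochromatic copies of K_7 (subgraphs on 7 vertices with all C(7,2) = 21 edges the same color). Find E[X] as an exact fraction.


Let X = Σ_S X_S over the C(60, 7) = 386206920 subsets S of size 7, where X_S = 1 if the K_7 on S is monochromatic.
For a fixed S, the K_7 on S has C(7, 2) = 21 edges. P[all 21 edges red] = (1/2)^21, and likewise for blue, so P[monochromatic] = 2·(1/2)^21 = 2^{1 − 21} = 1/1048576.
By linearity of expectation: E[X] = C(60, 7) · 2^{1 − 21} = 386206920 · 1/1048576 = 48275865/131072.
Numerically: E[X] ≈ 368.316.

E[X] = C(60,7)·2^(1−C(7,2)) = 48275865/131072 ≈ 368.316.


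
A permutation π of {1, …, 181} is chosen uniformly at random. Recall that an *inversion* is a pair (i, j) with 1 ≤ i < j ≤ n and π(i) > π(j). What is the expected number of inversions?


Write X = Σ X_I over the C(181, 2) = 16290 pairs i < j, with X_I the indicator of one inversion.
There are 16290 indicators.
For each fixed pair i < j, the values π(i) and π(j) are two distinct elements of {1, …, 181} in uniformly random order; by symmetry P[π(i) > π(j)] = 1/2.
By linearity: E[X] = 16290 · (1/2) = C(181, 2) · (1/2) = 16290/2 = 8145 ≈ 8145.000.

E[X] = 8145 = 8145.000.


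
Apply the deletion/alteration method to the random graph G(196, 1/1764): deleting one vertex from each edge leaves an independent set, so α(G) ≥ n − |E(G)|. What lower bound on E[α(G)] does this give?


E[|E(G)|] = C(196, 2)·p = 19110 · (1/1764) = 65/6.
E[α(G)] ≥ n − E[|E(G)|] = 196 − 65/6 = 1111/6.
Numerically: ≈ 185.166667.
(This is only a lower bound; the true E[α(G)] may be larger.)

E[α(G)] ≥ 1111/6 ≈ 185.166667.


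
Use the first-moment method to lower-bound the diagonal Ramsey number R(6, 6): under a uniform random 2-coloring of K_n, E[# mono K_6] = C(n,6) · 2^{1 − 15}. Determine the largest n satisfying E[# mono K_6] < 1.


We need C(n, 6) · 2^{1 − 15} < 1, i.e. C(n, 6) < 2^{15 − 1} = 16384.
Check values of n near the boundary:
  n = 12: C(12, 6) = 924; 924 < 16384? YES
  n = 13: C(13, 6) = 1716; 1716 < 16384? YES
  n = 14: C(14, 6) = 3003; 3003 < 16384? YES
  n = 15: C(15, 6) = 5005; 5005 < 16384? YES
  n = 16: C(16, 6) = 8008; 8008 < 16384? YES
  n = 17: C(17, 6) = 12376; 12376 < 16384? YES
  n = 18: C(18, 6) = 18564; 18564 < 16384? NO
The largest n with C(n, 6) < 16384 is n = 17 (where E[X] = 1547/2048 ≈ 0.7553711). Hence R(6, 6) > 17, i.e. R(6, 6) ≥ 18.

Largest n = 17; hence R(6, 6) > 17.


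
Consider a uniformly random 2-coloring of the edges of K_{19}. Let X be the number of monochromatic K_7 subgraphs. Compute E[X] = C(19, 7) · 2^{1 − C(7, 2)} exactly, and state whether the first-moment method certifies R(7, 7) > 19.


E[X] = C(19, 7) · 2^{1 − 21} = 50388 · 2^{−20} = 50388/1048576.
As a reduced fraction: E[X] = 12597/262144 ≈ 0.048054.
Is E[X] < 1? YES.
Since E[X] < 1, there exists a 2-coloring of K_{19} with no monochromatic K_7; hence R(7, 7) > 19.

E[X] = 12597/262144 ≈ 0.048054; E[X] < 1, so R(7, 7) > 19.


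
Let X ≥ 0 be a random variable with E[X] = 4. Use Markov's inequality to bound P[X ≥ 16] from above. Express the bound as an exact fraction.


μ = E[X] = 4, a = 16.
Markov: P[X ≥ 16] ≤ μ/a = (4)/16 = 1/4.
Numerically: ≈ 0.250000.
(Since a = 16 > μ = 4.000000, the bound 1/4 is < 1 and informative.)

P[X ≥ 16] ≤ 1/4 ≈ 0.250000.


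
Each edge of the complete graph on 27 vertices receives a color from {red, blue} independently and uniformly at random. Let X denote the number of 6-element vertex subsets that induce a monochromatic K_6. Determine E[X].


Let X = Σ_S X_S over the C(27, 6) = 296010 subsets S of size 6, where X_S = 1 if the K_6 on S is monochromatic.
For a fixed S, the K_6 on S has C(6, 2) = 15 edges. P[all 15 edges red] = (1/2)^15, and likewise for blue, so P[monochromatic] = 2·(1/2)^15 = 2^{1 − 15} = 1/16384.
Summing: E[X] = C(27, 6) · 2^{1 − 15} = 296010 · 1/16384 = 148005/8192.
Numerically: E[X] ≈ 18.067017.

E[X] = C(27,6)·2^(1−C(6,2)) = 148005/8192 ≈ 18.067017.


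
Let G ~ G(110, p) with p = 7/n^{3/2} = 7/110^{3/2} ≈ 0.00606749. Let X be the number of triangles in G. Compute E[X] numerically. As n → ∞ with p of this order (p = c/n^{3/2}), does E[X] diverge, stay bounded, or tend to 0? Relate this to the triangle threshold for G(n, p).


Number of potential triangles: C(110, 3) = 215820.
Each occurs with probability p³ ≈ (0.00606749)³ ≈ 2.23371128e-07.
By linearity: E[X] = C(110, 3)·p³ ≈ 215820 · 2.23371128e-07 ≈ 0.048208.
Since α = 3/2 > 1, p = c/n^{3/2} = o(1/n) is below the triangle threshold p ~ 1/n. Asymptotically E[X] ~ (c³/6)·n^{3(1−α)} = (7³/6)·n^{-1.5} → 0, so by Markov's inequality G has no triangles w.h.p.

E[X] ≈ 0.048208; in regime p = Θ(1/n^{3/2}) E[X] tends to 0 (below the triangle threshold p ~ 1/n).


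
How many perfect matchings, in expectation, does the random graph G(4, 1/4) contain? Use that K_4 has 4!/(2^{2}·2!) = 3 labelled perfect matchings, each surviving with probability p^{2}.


K_4 has 4!/(2^{2}·2!) = 3 labelled perfect matchings.
For each such perfect matching H, let X_H = 1 if all 2 edges of H are present in G. Then P[X_H = 1] = p^{2} = (1/4)^{2} = 1/16.
By linearity of expectation: E[X] = Σ_H E[X_H] = 3 · p^{2} = 3 · 1/16 = 3/16.
Numerically: E[X] ≈ 0.1875.

E[X] = 3 · (1/4)^{2} = 3/16 ≈ 0.1875.


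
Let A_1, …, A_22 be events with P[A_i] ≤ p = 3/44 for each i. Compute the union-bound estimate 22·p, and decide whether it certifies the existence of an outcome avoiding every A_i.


Union bound: P[∪_{i=1}^{22} A_i] ≤ Σ_i P[A_i] ≤ 22·p = 22·(3/44) = 3/2.
Numerically: 3/2 ≈ 1.50000.
Is 3/2 < 1? NO.
Since the bound 3/2 is ≥ 1, the union bound is uninformative here; it does NOT by itself certify existence.

22·p = 3/2 ≈ 1.50000; existence NOT certified by the union bound.


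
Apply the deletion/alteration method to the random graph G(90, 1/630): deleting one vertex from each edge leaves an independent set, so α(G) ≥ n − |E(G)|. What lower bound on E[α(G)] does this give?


E[|E(G)|] = C(90, 2)·p = 4005 · (1/630) = 89/14.
E[α(G)] ≥ n − E[|E(G)|] = 90 − 89/14 = 1171/14.
Numerically: ≈ 83.642857.
(This is only a lower bound; the true E[α(G)] may be larger.)

E[α(G)] ≥ 1171/14 ≈ 83.642857.


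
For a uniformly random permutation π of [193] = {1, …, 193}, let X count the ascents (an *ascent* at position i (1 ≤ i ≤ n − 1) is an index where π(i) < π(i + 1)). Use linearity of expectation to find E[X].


Write X = Σ X_I over i = 1, …, 192, with X_I the indicator of one ascent.
There are 192 indicators.
For each fixed i, the pair (π(i), π(i+1)) is a uniformly random ordered pair of distinct values from {1, …, 193}; by symmetry P[π(i) < π(i+1)] = 1/2.
By linearity: E[X] = 192 · (1/2) = (193 − 1) · (1/2) = 96 ≈ 96.00000.

E[X] = 96 = 96.00000.


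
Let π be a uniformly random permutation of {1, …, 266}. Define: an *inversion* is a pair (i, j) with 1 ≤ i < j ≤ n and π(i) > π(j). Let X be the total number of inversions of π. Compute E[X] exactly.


Write X = Σ X_I over the C(266, 2) = 35245 pairs i < j, with X_I the indicator of one inversion.
There are 35245 indicators.
For each fixed pair i < j, the values π(i) and π(j) are two distinct elements of {1, …, 266} in uniformly random order; by symmetry P[π(i) > π(j)] = 1/2.
By linearity: E[X] = 35245 · (1/2) = C(266, 2) · (1/2) = 35245/2 = 35245/2 ≈ 17622.500000.

E[X] = 35245/2 = 17622.500000.


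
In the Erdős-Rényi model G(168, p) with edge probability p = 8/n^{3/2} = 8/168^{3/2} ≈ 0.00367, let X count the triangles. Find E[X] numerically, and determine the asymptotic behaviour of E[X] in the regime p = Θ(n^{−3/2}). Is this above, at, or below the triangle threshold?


Number of potential triangles: C(168, 3) = 776216.
Each occurs with probability p³ ≈ (0.00367)³ ≈ 4.95882e-08.
By linearity: E[X] = C(168, 3)·p³ ≈ 776216 · 4.95882e-08 ≈ 0.038.
Since α = 3/2 > 1, p = c/n^{3/2} = o(1/n) is below the triangle threshold p ~ 1/n. Asymptotically E[X] ~ (c³/6)·n^{3(1−α)} = (8³/6)·n^{-1.5} → 0, so by Markov's inequality G has no triangles w.h.p.

E[X] ≈ 0.038; in regime p = Θ(1/n^{3/2}) E[X] tends to 0 (below the triangle threshold p ~ 1/n).


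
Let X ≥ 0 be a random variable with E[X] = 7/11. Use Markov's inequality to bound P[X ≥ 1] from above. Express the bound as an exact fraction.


μ = E[X] = 7/11, a = 1.
Markov: P[X ≥ 1] ≤ μ/a = (7/11)/1 = 7/11.
Numerically: ≈ 0.63636.
(Since a = 1 > μ = 0.63636, the bound 7/11 is < 1 and informative.)

P[X ≥ 1] ≤ 7/11 ≈ 0.63636.


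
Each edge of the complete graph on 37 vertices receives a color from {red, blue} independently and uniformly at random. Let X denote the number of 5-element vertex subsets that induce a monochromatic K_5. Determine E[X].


Let X = Σ_S X_S over the C(37, 5) = 435897 subsets S of size 5, where X_S = 1 if the K_5 on S is monochromatic.
For a fixed S, the K_5 on S has C(5, 2) = 10 edges. P[all 10 edges red] = (1/2)^10, and likewise for blue, so P[monochromatic] = 2·(1/2)^10 = 2^{1 − 10} = 1/512.
Summing: E[X] = C(37, 5) · 2^{1 − 10} = 435897 · 1/512 = 435897/512.
Numerically: E[X] ≈ 851.3613.

E[X] = C(37,5)·2^(1−C(5,2)) = 435897/512 ≈ 851.3613.


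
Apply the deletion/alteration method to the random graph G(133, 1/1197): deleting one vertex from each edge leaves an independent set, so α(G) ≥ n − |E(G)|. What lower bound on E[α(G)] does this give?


E[|E(G)|] = C(133, 2)·p = 8778 · (1/1197) = 22/3.
E[α(G)] ≥ n − E[|E(G)|] = 133 − 22/3 = 377/3.
Numerically: ≈ 125.666667.
(This is only a lower bound; the true E[α(G)] may be larger.)

E[α(G)] ≥ 377/3 ≈ 125.666667.


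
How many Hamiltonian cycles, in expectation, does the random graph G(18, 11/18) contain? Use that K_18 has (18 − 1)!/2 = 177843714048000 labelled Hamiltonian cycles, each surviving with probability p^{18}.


K_18 has (18 − 1)!/2 = 177843714048000 labelled Hamiltonian cycles.
For each such Hamiltonian cycle H, let X_H = 1 if all 18 edges of H are present in G. Then P[X_H = 1] = p^{18} = (11/18)^{18} = 5559917313492231481/39346408075296537575424.
Summing the indicators: E[X] = Σ_H E[X_H] = 177843714048000 · p^{18} = 177843714048000 · 5559917313492231481/39346408075296537575424 = 82786473808235140223154875/3294258113514384.
Numerically: E[X] ≈ 2.51e+10.

E[X] = 177843714048000 · (11/18)^{18} = 82786473808235140223154875/3294258113514384 ≈ 2.51e+10.


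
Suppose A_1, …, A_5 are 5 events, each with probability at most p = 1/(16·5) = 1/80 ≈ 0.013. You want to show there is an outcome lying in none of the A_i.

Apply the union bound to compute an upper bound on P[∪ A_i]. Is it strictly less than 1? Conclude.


Union bound: P[∪_{i=1}^{5} A_i] ≤ Σ_i P[A_i] ≤ 5·p = 5·(1/80) = 1/16.
Numerically: 1/16 ≈ 0.062.
Is 1/16 < 1? YES.
Since P[∪ A_i] ≤ 1/16 < 1, the complement has P[∩ A_i^c] ≥ 1 − 1/16 = 15/16 > 0, so some outcome avoids every A_i.

5·p = 1/16 ≈ 0.062; existence CERTIFIED by the union bound.


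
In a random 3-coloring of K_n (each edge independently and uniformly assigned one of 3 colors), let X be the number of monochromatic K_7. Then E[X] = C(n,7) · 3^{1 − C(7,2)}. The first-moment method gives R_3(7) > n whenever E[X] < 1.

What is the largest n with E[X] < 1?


We need C(n, 7) · 3^{1 − 21} < 1, i.e. C(n, 7) < 3^{21 − 1} = 3486784401.
Check values of n near the boundary:
  n = 75: C(75, 7) = 1984829850; 1984829850 < 3486784401? YES
  n = 76: C(76, 7) = 2186189400; 2186189400 < 3486784401? YES
  n = 77: C(77, 7) = 2404808340; 2404808340 < 3486784401? YES
  n = 78: C(78, 7) = 2641902120; 2641902120 < 3486784401? YES
  n = 79: C(79, 7) = 2898753715; 2898753715 < 3486784401? YES
  n = 80: C(80, 7) = 3176716400; 3176716400 < 3486784401? YES
  n = 81: C(81, 7) = 3477216600; 3477216600 < 3486784401? YES
  n = 82: C(82, 7) = 3801756816; 3801756816 < 3486784401? NO
  n = 83: C(83, 7) = 4151918628; 4151918628 < 3486784401? NO
The largest n with C(n, 7) < 3486784401 is n = 81 (where E[X] = 42928600/43046721 ≈ 0.9973). Hence R_3(7) > 81, i.e. R_3(7) ≥ 82.

Largest n = 81; hence R_3(7) > 81.


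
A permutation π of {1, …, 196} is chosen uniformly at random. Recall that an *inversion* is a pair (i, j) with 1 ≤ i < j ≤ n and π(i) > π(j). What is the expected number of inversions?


Write X = Σ X_I over the C(196, 2) = 19110 pairs i < j, with X_I the indicator of one inversion.
There are 19110 indicators.
For each fixed pair i < j, the values π(i) and π(j) are two distinct elements of {1, …, 196} in uniformly random order; by symmetry P[π(i) > π(j)] = 1/2.
By linearity: E[X] = 19110 · (1/2) = C(196, 2) · (1/2) = 19110/2 = 9555 ≈ 9555.000.

E[X] = 9555 = 9555.000.


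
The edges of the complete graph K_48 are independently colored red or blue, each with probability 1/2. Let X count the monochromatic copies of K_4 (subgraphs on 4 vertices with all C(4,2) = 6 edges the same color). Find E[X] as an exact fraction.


Let X = Σ_S X_S over the C(48, 4) = 194580 subsets S of size 4, where X_S = 1 if the K_4 on S is monochromatic.
For a fixed S, the K_4 on S has C(4, 2) = 6 edges. P[all 6 edges red] = (1/2)^6, and likewise for blue, so P[monochromatic] = 2·(1/2)^6 = 2^{1 − 6} = 1/32.
By linearity: E[X] = C(48, 4) · 2^{1 − 6} = 194580 · 1/32 = 48645/8.
Numerically: E[X] ≈ 6080.62500.

E[X] = C(48,4)·2^(1−C(4,2)) = 48645/8 ≈ 6080.62500.


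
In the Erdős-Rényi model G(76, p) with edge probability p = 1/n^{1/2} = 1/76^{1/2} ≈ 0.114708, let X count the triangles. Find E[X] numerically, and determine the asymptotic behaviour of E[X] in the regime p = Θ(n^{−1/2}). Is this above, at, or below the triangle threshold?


Number of potential triangles: C(76, 3) = 70300.
Each occurs with probability p³ ≈ (0.114708)³ ≈ 1.50931404e-03.
By linearity: E[X] = C(76, 3)·p³ ≈ 70300 · 1.50931404e-03 ≈ 106.104777.
Since α = 1/2 < 1, p = c/n^{1/2} ≫ 1/n is above the triangle threshold p ~ 1/n. Asymptotically E[X] ~ (c³/6)·n^{3(1−α)} = (1³/6)·n^{1.5} → ∞; triangles are abundant w.h.p.

E[X] ≈ 106.104777; in regime p = Θ(1/n^{1/2}) E[X] diverges (above the triangle threshold p ~ 1/n).


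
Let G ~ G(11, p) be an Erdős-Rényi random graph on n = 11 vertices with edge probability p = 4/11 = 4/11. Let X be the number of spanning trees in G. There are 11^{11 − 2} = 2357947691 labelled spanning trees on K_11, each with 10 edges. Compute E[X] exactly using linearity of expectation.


K_11 has 11^{11 − 2} = 2357947691 labelled spanning trees.
For each such spanning tree H, let X_H = 1 if all 10 edges of H are present in G. Then P[X_H = 1] = p^{10} = (4/11)^{10} = 1048576/25937424601.
Summing the indicators: E[X] = Σ_H E[X_H] = 2357947691 · p^{10} = 2357947691 · 1048576/25937424601 = 1048576/11.
Numerically: E[X] ≈ 95325.1.

E[X] = 2357947691 · (4/11)^{10} = 1048576/11 ≈ 95325.1.


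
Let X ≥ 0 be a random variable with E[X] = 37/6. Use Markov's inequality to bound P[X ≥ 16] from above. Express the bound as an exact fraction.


μ = E[X] = 37/6, a = 16.
Markov: P[X ≥ 16] ≤ μ/a = (37/6)/16 = 37/96.
Numerically: ≈ 0.385.
(Since a = 16 > μ = 6.167, the bound 37/96 is < 1 and informative.)

P[X ≥ 16] ≤ 37/96 ≈ 0.385.


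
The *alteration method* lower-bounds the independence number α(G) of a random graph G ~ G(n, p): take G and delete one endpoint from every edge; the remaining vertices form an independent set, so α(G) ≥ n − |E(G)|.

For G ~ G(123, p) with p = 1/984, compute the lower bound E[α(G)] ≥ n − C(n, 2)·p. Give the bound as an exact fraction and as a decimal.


E[|E(G)|] = C(123, 2)·p = 7503 · (1/984) = 61/8.
E[α(G)] ≥ n − E[|E(G)|] = 123 − 61/8 = 923/8.
Numerically: ≈ 115.375000.
(This is only a lower bound; the true E[α(G)] may be larger.)

E[α(G)] ≥ 923/8 ≈ 115.375000.


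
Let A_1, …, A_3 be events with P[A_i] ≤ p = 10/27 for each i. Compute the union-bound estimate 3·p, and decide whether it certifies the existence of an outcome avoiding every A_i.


Union bound: P[∪_{i=1}^{3} A_i] ≤ Σ_i P[A_i] ≤ 3·p = 3·(10/27) = 10/9.
Numerically: 10/9 ≈ 1.1111.
Is 10/9 < 1? NO.
Since the bound 10/9 is ≥ 1, the union bound is uninformative here; it does NOT by itself certify existence.

3·p = 10/9 ≈ 1.1111; existence NOT certified by the union bound.


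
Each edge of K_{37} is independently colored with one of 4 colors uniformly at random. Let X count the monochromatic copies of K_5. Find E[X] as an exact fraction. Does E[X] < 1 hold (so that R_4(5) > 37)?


E[X] = C(37, 5) · 4^{1 − 10} = 435897 · 4^{−9} = 435897/262144.
As a reduced fraction: E[X] = 435897/262144 ≈ 1.663.
Is E[X] < 1? NO.
Since E[X] ≥ 1, the first-moment bound is inconclusive at n = 37; it does NOT by itself certify R_4(5) > 37.

E[X] = 435897/262144 ≈ 1.663; E[X] ≥ 1; first-moment method inconclusive here.


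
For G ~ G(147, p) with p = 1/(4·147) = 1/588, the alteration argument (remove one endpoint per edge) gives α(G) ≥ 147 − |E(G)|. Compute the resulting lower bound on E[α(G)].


E[|E(G)|] = C(147, 2)·p = 10731 · (1/588) = 73/4.
E[α(G)] ≥ n − E[|E(G)|] = 147 − 73/4 = 515/4.
Numerically: ≈ 128.75000.
(This is only a lower bound; the true E[α(G)] may be larger.)

E[α(G)] ≥ 515/4 ≈ 128.75000.


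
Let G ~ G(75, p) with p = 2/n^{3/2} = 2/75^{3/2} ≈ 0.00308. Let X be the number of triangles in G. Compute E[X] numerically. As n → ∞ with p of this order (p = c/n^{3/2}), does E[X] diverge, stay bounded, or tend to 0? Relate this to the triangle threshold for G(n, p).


Number of potential triangles: C(75, 3) = 67525.
Each occurs with probability p³ ≈ (0.00308)³ ≈ 2.91954e-08.
By linearity: E[X] = C(75, 3)·p³ ≈ 67525 · 2.91954e-08 ≈ 0.002.
Since α = 3/2 > 1, p = c/n^{3/2} = o(1/n) is below the triangle threshold p ~ 1/n. Asymptotically E[X] ~ (c³/6)·n^{3(1−α)} = (2³/6)·n^{-1.5} → 0, so by Markov's inequality G has no triangles w.h.p.

E[X] ≈ 0.002; in regime p = Θ(1/n^{3/2}) E[X] tends to 0 (below the triangle threshold p ~ 1/n).


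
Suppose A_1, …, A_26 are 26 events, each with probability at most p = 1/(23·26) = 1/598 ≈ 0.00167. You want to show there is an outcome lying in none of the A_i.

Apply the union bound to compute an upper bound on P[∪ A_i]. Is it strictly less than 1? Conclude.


Union bound: P[∪_{i=1}^{26} A_i] ≤ Σ_i P[A_i] ≤ 26·p = 26·(1/598) = 1/23.
Numerically: 1/23 ≈ 0.04348.
Is 1/23 < 1? YES.
Since P[∪ A_i] ≤ 1/23 < 1, the complement has P[∩ A_i^c] ≥ 1 − 1/23 = 22/23 > 0, so some outcome avoids every A_i.

26·p = 1/23 ≈ 0.04348; existence CERTIFIED by the union bound.


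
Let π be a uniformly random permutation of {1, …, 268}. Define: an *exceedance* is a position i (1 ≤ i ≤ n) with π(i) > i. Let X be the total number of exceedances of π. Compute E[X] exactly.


Write X = Σ_{i=1}^{268} X_i, where X_i = 1_{π(i) > i}.
For each fixed i, π(i) is uniform over {1, …, 268} (marginal of a uniform permutation), so P[π(i) > i] = (n − i)/n. Summing: Σ_{i=1}^{268} (n − i)/n = (0 + 1 + … + 267)/268 = 268(268 − 1)/(2·268) = (268 − 1)/2.
Hence E[X] = Σ_{i=1}^{268} (268 − i)/268 = 267/2 ≈ 133.50000.

E[X] = 267/2 = 133.50000.


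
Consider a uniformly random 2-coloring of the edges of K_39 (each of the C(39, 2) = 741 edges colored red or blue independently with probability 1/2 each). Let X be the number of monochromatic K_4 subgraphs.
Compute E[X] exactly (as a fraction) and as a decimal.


Let X = Σ_S X_S over the C(39, 4) = 82251 subsets S of size 4, where X_S = 1 if the K_4 on S is monochromatic.
For a fixed S, the K_4 on S has C(4, 2) = 6 edges. P[all 6 edges red] = (1/2)^6, and likewise for blue, so P[monochromatic] = 2·(1/2)^6 = 2^{1 − 6} = 1/32.
By linearity: E[X] = C(39, 4) · 2^{1 − 6} = 82251 · 1/32 = 82251/32.
Numerically: E[X] ≈ 2570.34375.

E[X] = C(39,4)·2^(1−C(4,2)) = 82251/32 ≈ 2570.34375.


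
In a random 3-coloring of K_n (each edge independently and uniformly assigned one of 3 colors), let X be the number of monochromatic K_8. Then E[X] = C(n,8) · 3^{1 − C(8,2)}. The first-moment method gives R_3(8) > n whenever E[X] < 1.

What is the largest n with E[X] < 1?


We need C(n, 8) · 3^{1 − 28} < 1, i.e. C(n, 8) < 3^{28 − 1} = 7625597484987.
Check values of n near the boundary:
  n = 155: C(155, 8) = 6876747915675; 6876747915675 < 7625597484987? YES
  n = 156: C(156, 8) = 7248464019225; 7248464019225 < 7625597484987? YES
  n = 157: C(157, 8) = 7637643295425; 7637643295425 < 7625597484987? NO
The largest n with C(n, 8) < 7625597484987 is n = 156 (where E[X] = 805384891025/847288609443 ≈ 0.95054). Hence R_3(8) > 156, i.e. R_3(8) ≥ 157.

Largest n = 156; hence R_3(8) > 156.


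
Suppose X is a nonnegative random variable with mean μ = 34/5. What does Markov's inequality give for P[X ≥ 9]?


μ = E[X] = 34/5, a = 9.
Markov: P[X ≥ 9] ≤ μ/a = (34/5)/9 = 34/45.
Numerically: ≈ 0.756.
(Since a = 9 > μ = 6.800, the bound 34/45 is < 1 and informative.)

P[X ≥ 9] ≤ 34/45 ≈ 0.756.


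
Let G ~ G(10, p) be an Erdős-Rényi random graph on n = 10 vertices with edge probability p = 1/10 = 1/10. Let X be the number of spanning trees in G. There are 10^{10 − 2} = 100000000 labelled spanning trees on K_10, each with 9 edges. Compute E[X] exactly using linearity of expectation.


K_10 has 10^{10 − 2} = 100000000 labelled spanning trees.
For each such spanning tree H, let X_H = 1 if all 9 edges of H are present in G. Then P[X_H = 1] = p^{9} = (1/10)^{9} = 1/1000000000.
Summing the indicators: E[X] = Σ_H E[X_H] = 100000000 · p^{9} = 100000000 · 1/1000000000 = 1/10.
Numerically: E[X] ≈ 0.1.

E[X] = 100000000 · (1/10)^{9} = 1/10 ≈ 0.1.


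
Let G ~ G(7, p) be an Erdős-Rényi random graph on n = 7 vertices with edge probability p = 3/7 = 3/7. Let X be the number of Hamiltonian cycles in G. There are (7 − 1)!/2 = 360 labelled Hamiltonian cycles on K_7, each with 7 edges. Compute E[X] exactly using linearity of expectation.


K_7 has (7 − 1)!/2 = 360 labelled Hamiltonian cycles.
For each such Hamiltonian cycle H, let X_H = 1 if all 7 edges of H are present in G. Then P[X_H = 1] = p^{7} = (3/7)^{7} = 2187/823543.
By linearity: E[X] = Σ_H E[X_H] = 360 · p^{7} = 360 · 2187/823543 = 787320/823543.
Numerically: E[X] ≈ 0.956016.

E[X] = 360 · (3/7)^{7} = 787320/823543 ≈ 0.956016.


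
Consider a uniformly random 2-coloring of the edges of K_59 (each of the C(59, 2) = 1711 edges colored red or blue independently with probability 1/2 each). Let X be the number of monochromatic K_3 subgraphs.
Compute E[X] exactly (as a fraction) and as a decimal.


Let X = Σ_S X_S over the C(59, 3) = 32509 subsets S of size 3, where X_S = 1 if the K_3 on S is monochromatic.
For a fixed S, the K_3 on S has C(3, 2) = 3 edges. P[all 3 edges red] = (1/2)^3, and likewise for blue, so P[monochromatic] = 2·(1/2)^3 = 2^{1 − 3} = 1/4.
Summing: E[X] = C(59, 3) · 2^{1 − 3} = 32509 · 1/4 = 32509/4.
Numerically: E[X] ≈ 8127.250000.

E[X] = C(59,3)·2^(1−C(3,2)) = 32509/4 ≈ 8127.250000.


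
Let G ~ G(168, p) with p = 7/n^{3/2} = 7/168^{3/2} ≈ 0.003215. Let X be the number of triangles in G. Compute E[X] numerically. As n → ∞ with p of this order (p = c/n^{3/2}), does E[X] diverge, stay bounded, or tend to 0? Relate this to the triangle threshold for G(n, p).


Number of potential triangles: C(168, 3) = 776216.
Each occurs with probability p³ ≈ (0.003215)³ ≈ 3.322021e-08.
By linearity: E[X] = C(168, 3)·p³ ≈ 776216 · 3.322021e-08 ≈ 0.0258.
Since α = 3/2 > 1, p = c/n^{3/2} = o(1/n) is below the triangle threshold p ~ 1/n. Asymptotically E[X] ~ (c³/6)·n^{3(1−α)} = (7³/6)·n^{-1.5} → 0, so by Markov's inequality G has no triangles w.h.p.

E[X] ≈ 0.0258; in regime p = Θ(1/n^{3/2}) E[X] tends to 0 (below the triangle threshold p ~ 1/n).


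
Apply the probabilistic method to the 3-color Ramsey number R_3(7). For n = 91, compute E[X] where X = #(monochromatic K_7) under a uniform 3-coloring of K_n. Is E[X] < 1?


E[X] = C(91, 7) · 3^{1 − 21} = 8093990190 · 3^{−20} = 8093990190/3486784401.
As a reduced fraction: E[X] = 2697996730/1162261467 ≈ 2.3213.
Is E[X] < 1? NO.
Since E[X] ≥ 1, the first-moment bound is inconclusive at n = 91; it does NOT by itself certify R_3(7) > 91.

E[X] = 2697996730/1162261467 ≈ 2.3213; E[X] ≥ 1; first-moment method inconclusive here.


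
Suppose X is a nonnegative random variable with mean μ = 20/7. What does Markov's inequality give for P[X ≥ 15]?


μ = E[X] = 20/7, a = 15.
Markov: P[X ≥ 15] ≤ μ/a = (20/7)/15 = 4/21.
Numerically: ≈ 0.1905.
(Since a = 15 > μ = 2.8571, the bound 4/21 is < 1 and informative.)

P[X ≥ 15] ≤ 4/21 ≈ 0.1905.


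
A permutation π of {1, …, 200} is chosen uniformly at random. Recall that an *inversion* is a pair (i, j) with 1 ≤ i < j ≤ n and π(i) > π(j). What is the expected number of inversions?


Write X = Σ X_I over the C(200, 2) = 19900 pairs i < j, with X_I the indicator of one inversion.
There are 19900 indicators.
For each fixed pair i < j, the values π(i) and π(j) are two distinct elements of {1, …, 200} in uniformly random order; by symmetry P[π(i) > π(j)] = 1/2.
By linearity: E[X] = 19900 · (1/2) = C(200, 2) · (1/2) = 19900/2 = 9950 ≈ 9950.000000.

E[X] = 9950 = 9950.000000.


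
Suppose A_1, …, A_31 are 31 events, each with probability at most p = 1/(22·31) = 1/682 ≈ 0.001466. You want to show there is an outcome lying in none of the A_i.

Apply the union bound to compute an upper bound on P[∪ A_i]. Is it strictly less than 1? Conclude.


Union bound: P[∪_{i=1}^{31} A_i] ≤ Σ_i P[A_i] ≤ 31·p = 31·(1/682) = 1/22.
Numerically: 1/22 ≈ 0.045455.
Is 1/22 < 1? YES.
Since P[∪ A_i] ≤ 1/22 < 1, the complement has P[∩ A_i^c] ≥ 1 − 1/22 = 21/22 > 0, so some outcome avoids every A_i.

31·p = 1/22 ≈ 0.045455; existence CERTIFIED by the union bound.


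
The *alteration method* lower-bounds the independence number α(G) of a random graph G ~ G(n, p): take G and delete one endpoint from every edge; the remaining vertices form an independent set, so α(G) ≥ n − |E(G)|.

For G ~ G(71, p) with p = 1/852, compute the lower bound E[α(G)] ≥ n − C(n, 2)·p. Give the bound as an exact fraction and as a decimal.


E[|E(G)|] = C(71, 2)·p = 2485 · (1/852) = 35/12.
E[α(G)] ≥ n − E[|E(G)|] = 71 − 35/12 = 817/12.
Numerically: ≈ 68.083.
(This is only a lower bound; the true E[α(G)] may be larger.)

E[α(G)] ≥ 817/12 ≈ 68.083.


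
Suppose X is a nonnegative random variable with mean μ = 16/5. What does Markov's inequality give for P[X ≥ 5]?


μ = E[X] = 16/5, a = 5.
Markov: P[X ≥ 5] ≤ μ/a = (16/5)/5 = 16/25.
Numerically: ≈ 0.6400.
(Since a = 5 > μ = 3.2000, the bound 16/25 is < 1 and informative.)

P[X ≥ 5] ≤ 16/25 ≈ 0.6400.


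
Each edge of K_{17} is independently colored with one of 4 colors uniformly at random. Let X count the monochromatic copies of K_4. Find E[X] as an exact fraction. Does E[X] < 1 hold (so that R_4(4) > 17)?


E[X] = C(17, 4) · 4^{1 − 6} = 2380 · 4^{−5} = 2380/1024.
As a reduced fraction: E[X] = 595/256 ≈ 2.324219.
Is E[X] < 1? NO.
Since E[X] ≥ 1, the first-moment bound is inconclusive at n = 17; it does NOT by itself certify R_4(4) > 17.

E[X] = 595/256 ≈ 2.324219; E[X] ≥ 1; first-moment method inconclusive here.


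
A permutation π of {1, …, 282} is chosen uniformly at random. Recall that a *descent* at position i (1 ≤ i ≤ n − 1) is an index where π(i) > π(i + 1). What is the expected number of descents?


Write X = Σ X_I over i = 1, …, 281, with X_I the indicator of one descent.
There are 281 indicators.
For each fixed i, the pair (π(i), π(i+1)) is a uniformly random ordered pair of distinct values from {1, …, 282}; by symmetry P[π(i) > π(i+1)] = 1/2.
By linearity: E[X] = 281 · (1/2) = (282 − 1) · (1/2) = 281/2 ≈ 140.5000.

E[X] = 281/2 = 140.5000.


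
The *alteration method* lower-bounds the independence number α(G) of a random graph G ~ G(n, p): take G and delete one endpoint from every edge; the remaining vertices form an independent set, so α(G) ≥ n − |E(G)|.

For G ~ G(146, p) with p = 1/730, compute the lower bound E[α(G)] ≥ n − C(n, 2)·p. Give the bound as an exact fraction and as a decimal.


E[|E(G)|] = C(146, 2)·p = 10585 · (1/730) = 29/2.
E[α(G)] ≥ n − E[|E(G)|] = 146 − 29/2 = 263/2.
Numerically: ≈ 131.5000.
(This is only a lower bound; the true E[α(G)] may be larger.)

E[α(G)] ≥ 263/2 ≈ 131.5000.


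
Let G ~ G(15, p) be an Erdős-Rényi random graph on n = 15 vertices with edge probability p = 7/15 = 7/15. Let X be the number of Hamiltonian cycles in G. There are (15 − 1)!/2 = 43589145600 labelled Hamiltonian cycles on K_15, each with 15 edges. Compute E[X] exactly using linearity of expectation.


K_15 has (15 − 1)!/2 = 43589145600 labelled Hamiltonian cycles.
For each such Hamiltonian cycle H, let X_H = 1 if all 15 edges of H are present in G. Then P[X_H = 1] = p^{15} = (7/15)^{15} = 4747561509943/437893890380859375.
Summing the indicators: E[X] = Σ_H E[X_H] = 43589145600 · p^{15} = 43589145600 · 4747561509943/437893890380859375 = 34064551424174695424/72081298828125.
Numerically: E[X] ≈ 4.7259e+05.

E[X] = 43589145600 · (7/15)^{15} = 34064551424174695424/72081298828125 ≈ 4.7259e+05.


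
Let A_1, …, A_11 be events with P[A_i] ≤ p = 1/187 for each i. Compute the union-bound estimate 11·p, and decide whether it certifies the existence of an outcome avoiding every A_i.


Union bound: P[∪_{i=1}^{11} A_i] ≤ Σ_i P[A_i] ≤ 11·p = 11·(1/187) = 1/17.
Numerically: 1/17 ≈ 0.05882.
Is 1/17 < 1? YES.
Since P[∪ A_i] ≤ 1/17 < 1, the complement has P[∩ A_i^c] ≥ 1 − 1/17 = 16/17 > 0, so some outcome avoids every A_i.

11·p = 1/17 ≈ 0.05882; existence CERTIFIED by the union bound.


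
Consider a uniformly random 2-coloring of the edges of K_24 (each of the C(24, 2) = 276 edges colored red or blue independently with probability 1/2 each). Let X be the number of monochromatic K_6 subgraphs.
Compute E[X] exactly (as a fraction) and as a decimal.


Let X = Σ_S X_S over the C(24, 6) = 134596 subsets S of size 6, where X_S = 1 if the K_6 on S is monochromatic.
For a fixed S, the K_6 on S has C(6, 2) = 15 edges. P[all 15 edges red] = (1/2)^15, and likewise for blue, so P[monochromatic] = 2·(1/2)^15 = 2^{1 − 15} = 1/16384.
Summing: E[X] = C(24, 6) · 2^{1 − 15} = 134596 · 1/16384 = 33649/4096.
Numerically: E[X] ≈ 8.215.

E[X] = C(24,6)·2^(1−C(6,2)) = 33649/4096 ≈ 8.215.


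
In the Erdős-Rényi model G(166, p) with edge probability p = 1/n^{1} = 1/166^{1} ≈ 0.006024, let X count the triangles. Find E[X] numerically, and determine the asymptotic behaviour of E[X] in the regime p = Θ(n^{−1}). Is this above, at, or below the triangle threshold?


Number of potential triangles: C(166, 3) = 748660.
Each occurs with probability p³ ≈ (0.006024)³ ≈ 2.186129e-07.
By linearity: E[X] = C(166, 3)·p³ ≈ 748660 · 2.186129e-07 ≈ 0.1637.
Here α = 1, so p = 1/n is exactly at the triangle threshold p ~ 1/n. Asymptotically E[X] → c³/6 = 1³/6 = 1/6 ≈ 0.1667, a bounded constant. In this regime the triangle count is asymptotically Poisson(c³/6).

E[X] ≈ 0.1637; in regime p = Θ(1/n^{1}) E[X] stays bounded (at the triangle threshold p ~ 1/n).


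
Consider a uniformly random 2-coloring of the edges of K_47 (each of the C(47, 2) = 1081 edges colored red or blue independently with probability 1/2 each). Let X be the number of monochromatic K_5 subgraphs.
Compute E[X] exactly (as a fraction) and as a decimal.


Let X = Σ_S X_S over the C(47, 5) = 1533939 subsets S of size 5, where X_S = 1 if the K_5 on S is monochromatic.
For a fixed S, the K_5 on S has C(5, 2) = 10 edges. P[all 10 edges red] = (1/2)^10, and likewise for blue, so P[monochromatic] = 2·(1/2)^10 = 2^{1 − 10} = 1/512.
By linearity: E[X] = C(47, 5) · 2^{1 − 10} = 1533939 · 1/512 = 1533939/512.
Numerically: E[X] ≈ 2995.974609.

E[X] = C(47,5)·2^(1−C(5,2)) = 1533939/512 ≈ 2995.974609.
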